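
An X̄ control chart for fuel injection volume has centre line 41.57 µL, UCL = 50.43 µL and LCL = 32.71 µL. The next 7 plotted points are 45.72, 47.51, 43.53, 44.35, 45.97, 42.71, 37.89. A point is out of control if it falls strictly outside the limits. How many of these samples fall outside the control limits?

0

All 7 points lie within [32.71, 50.43].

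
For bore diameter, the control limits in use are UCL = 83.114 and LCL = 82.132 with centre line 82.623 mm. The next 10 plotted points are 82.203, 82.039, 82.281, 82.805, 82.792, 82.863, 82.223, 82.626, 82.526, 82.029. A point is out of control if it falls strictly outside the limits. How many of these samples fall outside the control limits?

2

Compare each point to [82.132, 83.114]: sample 2 = 82.039 < LCL; sample 10 = 82.029 < LCL.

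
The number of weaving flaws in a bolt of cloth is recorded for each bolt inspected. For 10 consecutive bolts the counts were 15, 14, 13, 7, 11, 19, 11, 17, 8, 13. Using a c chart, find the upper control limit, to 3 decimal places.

c̄ = (15 + 14 + 13 + 7 + 11 + 19 + 11 + 17 + 8 + 13) / 10 = 128 / 10 = 12.8000
UCL = c̄ + 3√c̄ = 12.8000 + 3 × √12.8000 = 12.8000 + 3 × 3.5777 = 23.5331

23.533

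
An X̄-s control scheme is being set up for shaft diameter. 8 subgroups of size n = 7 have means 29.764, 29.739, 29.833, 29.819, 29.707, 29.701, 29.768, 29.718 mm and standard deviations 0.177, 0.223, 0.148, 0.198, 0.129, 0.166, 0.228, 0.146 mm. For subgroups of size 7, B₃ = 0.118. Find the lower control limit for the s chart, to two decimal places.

s̄ = (0.177 + 0.223 + 0.148 + 0.198 + 0.129 + 0.166 + 0.228 + 0.146) / 8 = 0.1769
LCL_s = B₃·s̄ = 0.118 × 0.1769 = 0.0209

0.02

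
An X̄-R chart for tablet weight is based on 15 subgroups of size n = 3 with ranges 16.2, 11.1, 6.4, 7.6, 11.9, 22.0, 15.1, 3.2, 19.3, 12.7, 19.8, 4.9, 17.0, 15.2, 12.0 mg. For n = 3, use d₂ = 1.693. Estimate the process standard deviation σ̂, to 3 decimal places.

R̄ = (16.2 + 11.1 + 6.4 + 7.6 + 11.9 + 22.0 + 15.1 + 3.2 + 19.3 + 12.7 + 19.8 + 4.9 + 17.0 + 15.2 + 12.0) / 15 = 12.9600
σ̂ = R̄ / d₂ = 12.9600 / 1.693 = 7.6551

7.655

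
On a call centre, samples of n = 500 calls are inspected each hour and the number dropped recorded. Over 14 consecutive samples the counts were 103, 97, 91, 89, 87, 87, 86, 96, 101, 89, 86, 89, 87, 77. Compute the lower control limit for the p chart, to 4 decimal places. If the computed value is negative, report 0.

p̄ = Σdᵢ / (k·n) = 1265 / (14 × 500) = 0.18071
LCL = p̄ − 3·√(p̄(1−p̄)/n) = 0.18071 − 3 × 0.01721 = 0.12909

0.1291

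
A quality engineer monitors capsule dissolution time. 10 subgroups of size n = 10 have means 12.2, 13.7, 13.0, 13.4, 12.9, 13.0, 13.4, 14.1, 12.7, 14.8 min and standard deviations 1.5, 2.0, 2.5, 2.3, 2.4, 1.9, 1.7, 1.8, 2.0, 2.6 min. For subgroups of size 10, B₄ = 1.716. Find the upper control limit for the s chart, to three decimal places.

s̄ = (1.5 + 2.0 + 2.5 + 2.3 + 2.4 + 1.9 + 1.7 + 1.8 + 2.0 + 2.6) / 10 = 2.0700
UCL_s = B₄·s̄ = 1.716 × 2.0700 = 3.5521

3.552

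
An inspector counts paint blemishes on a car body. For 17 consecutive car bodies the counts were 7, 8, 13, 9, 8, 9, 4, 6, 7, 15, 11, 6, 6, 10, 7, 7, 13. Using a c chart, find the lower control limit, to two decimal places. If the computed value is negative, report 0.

c̄ = (7 + 8 + 13 + 9 + 8 + 9 + 4 + 6 + 7 + 15 + 11 + 6 + 6 + 10 + 7 + 7 + 13) / 17 = 146 / 17 = 8.5882
LCL = c̄ − 3√c̄ = 8.5882 − 3 × 2.9306 = -0.2035 → 0 (cannot be negative)

0.00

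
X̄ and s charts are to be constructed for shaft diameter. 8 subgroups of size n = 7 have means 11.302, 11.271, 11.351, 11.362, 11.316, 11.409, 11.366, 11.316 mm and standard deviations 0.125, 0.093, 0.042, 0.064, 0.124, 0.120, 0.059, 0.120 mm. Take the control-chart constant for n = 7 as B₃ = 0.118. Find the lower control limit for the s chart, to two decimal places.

s̄ = (0.125 + 0.093 + 0.042 + 0.064 + 0.124 + 0.120 + 0.059 + 0.120) / 8 = 0.0934
LCL_s = B₃·s̄ = 0.118 × 0.0934 = 0.0110

0.01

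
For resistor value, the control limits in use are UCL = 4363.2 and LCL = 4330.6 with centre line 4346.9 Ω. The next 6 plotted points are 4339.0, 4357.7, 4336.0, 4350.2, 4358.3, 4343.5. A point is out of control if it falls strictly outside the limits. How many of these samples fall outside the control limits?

0

All 6 points lie within [4330.6, 4363.2].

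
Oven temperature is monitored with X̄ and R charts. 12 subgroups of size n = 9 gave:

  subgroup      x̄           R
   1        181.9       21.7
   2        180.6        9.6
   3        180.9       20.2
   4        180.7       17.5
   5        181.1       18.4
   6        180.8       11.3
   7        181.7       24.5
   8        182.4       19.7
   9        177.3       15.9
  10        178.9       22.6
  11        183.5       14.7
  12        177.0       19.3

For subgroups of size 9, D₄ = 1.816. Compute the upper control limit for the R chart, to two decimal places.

32.60

R̄ = (21.7 + 9.6 + 20.2 + 17.5 + 18.4 + 11.3 + 24.5 + 19.7 + 15.9 + 22.6 + 14.7 + 19.3) / 12 = 215.4000 / 12 = 17.9500
UCL_R = D₄·R̄ = 1.816 × 17.9500 = 32.5972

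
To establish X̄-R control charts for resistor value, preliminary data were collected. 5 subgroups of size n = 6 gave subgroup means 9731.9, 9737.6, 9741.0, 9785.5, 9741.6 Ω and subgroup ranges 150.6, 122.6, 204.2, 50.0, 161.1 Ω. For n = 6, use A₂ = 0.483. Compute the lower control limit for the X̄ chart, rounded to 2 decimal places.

X̄̄ = (9731.9 + 9737.6 + 9741.0 + 9785.5 + 9741.6) / 5 = 48737.6000 / 5 = 9747.5200
R̄ = (150.6 + 122.6 + 204.2 + 50.0 + 161.1) / 5 = 688.5000 / 5 = 137.7000
LCL = X̄̄ − A₂·R̄ = 9747.5200 − 0.483 × 137.7000 = 9681.0109

9681.01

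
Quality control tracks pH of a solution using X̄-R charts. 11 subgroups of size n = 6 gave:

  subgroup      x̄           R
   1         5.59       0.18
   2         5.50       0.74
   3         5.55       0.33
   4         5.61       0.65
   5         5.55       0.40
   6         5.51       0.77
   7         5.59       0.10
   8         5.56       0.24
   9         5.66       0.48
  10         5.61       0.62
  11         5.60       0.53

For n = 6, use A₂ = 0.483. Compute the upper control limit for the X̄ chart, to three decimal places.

X̄̄ = (5.59 + 5.50 + 5.55 + 5.61 + 5.55 + 5.51 + 5.59 + 5.56 + 5.66 + 5.61 + 5.60) / 11 = 61.3300 / 11 = 5.5755
R̄ = (0.18 + 0.74 + 0.33 + 0.65 + 0.40 + 0.77 + 0.10 + 0.24 + 0.48 + 0.62 + 0.53) / 11 = 5.0400 / 11 = 0.4582
UCL = X̄̄ + A₂·R̄ = 5.5755 + 0.483 × 0.4582 = 5.7968

5.797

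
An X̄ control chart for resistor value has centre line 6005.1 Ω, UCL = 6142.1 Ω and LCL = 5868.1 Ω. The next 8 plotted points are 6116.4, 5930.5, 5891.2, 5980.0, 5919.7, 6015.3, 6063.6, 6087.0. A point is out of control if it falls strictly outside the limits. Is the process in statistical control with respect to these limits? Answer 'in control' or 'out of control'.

All 8 points lie within [5868.1, 6142.1].

in control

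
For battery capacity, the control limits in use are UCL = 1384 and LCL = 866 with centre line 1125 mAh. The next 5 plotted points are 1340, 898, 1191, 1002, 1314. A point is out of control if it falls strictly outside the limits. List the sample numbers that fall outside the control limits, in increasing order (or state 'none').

none

All 5 points lie within [866, 1384].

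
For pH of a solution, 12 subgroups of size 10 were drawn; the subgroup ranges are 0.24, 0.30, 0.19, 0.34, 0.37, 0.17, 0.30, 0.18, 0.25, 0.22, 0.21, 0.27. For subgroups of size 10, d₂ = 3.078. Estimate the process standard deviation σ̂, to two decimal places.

R̄ = (0.24 + 0.30 + 0.19 + 0.34 + 0.37 + 0.17 + 0.30 + 0.18 + 0.25 + 0.22 + 0.21 + 0.27) / 12 = 0.2533
σ̂ = R̄ / d₂ = 0.2533 / 3.078 = 0.0823

0.08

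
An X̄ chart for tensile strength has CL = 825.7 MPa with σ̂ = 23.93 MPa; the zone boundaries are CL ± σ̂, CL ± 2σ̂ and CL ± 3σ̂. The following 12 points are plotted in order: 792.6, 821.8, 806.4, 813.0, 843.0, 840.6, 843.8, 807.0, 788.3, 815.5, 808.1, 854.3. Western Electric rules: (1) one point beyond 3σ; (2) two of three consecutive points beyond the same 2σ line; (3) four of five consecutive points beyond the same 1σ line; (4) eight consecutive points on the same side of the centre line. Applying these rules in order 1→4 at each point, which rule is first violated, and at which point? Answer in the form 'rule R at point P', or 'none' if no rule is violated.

Zone of each point (C = within 1σ̂, B = 1σ̂–2σ̂, A = 2σ̂–3σ̂, * = beyond 3σ̂; sign = side of CL): 1:-B, 2:-C, 3:-C, 4:-C, 5:+C, 6:+C, 7:+C, 8:-C, 9:-B, 10:-C, 11:-C, 12:+B
No rule fires across all 12 points.

none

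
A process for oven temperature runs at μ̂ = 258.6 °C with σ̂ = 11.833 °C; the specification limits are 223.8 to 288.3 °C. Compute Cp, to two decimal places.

0.91

Cp = (USL − LSL) / (6σ̂) = (288.3 − 223.8) / (6 × 11.833) = 64.5000 / 70.9980 = 0.9085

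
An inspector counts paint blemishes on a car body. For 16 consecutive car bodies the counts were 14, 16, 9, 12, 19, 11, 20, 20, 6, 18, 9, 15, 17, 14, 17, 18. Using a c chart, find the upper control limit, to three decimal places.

26.185

c̄ = (14 + 16 + 9 + 12 + 19 + 11 + 20 + 20 + 6 + 18 + 9 + 15 + 17 + 14 + 17 + 18) / 16 = 235 / 16 = 14.6875
UCL = c̄ + 3√c̄ = 14.6875 + 3 × √14.6875 = 14.6875 + 3 × 3.8324 = 26.1848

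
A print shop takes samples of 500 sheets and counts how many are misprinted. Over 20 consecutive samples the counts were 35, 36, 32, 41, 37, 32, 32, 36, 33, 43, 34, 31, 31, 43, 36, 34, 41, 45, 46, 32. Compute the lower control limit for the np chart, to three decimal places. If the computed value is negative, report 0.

p̄ = Σdᵢ / (k·n) = 730 / (20 × 500) = 0.07300
LCL = np̄ − 3·√(np̄(1−p̄)) = 36.5000 − 3 × 5.8168 = 19.0495

19.050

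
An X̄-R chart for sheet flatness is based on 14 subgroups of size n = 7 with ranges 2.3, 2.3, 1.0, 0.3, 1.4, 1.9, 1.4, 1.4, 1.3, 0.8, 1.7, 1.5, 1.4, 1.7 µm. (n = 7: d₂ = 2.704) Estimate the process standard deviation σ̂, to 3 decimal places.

0.539

R̄ = (2.3 + 2.3 + 1.0 + 0.3 + 1.4 + 1.9 + 1.4 + 1.4 + 1.3 + 0.8 + 1.7 + 1.5 + 1.4 + 1.7) / 14 = 1.4571
σ̂ = R̄ / d₂ = 1.4571 / 2.704 = 0.5389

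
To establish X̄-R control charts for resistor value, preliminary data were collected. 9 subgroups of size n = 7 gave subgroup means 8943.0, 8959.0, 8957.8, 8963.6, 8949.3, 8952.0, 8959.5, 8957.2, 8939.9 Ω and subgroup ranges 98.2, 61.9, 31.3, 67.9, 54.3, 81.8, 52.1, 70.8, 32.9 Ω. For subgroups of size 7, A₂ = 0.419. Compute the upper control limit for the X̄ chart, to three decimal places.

X̄̄ = (8943.0 + 8959.0 + 8957.8 + 8963.6 + 8949.3 + 8952.0 + 8959.5 + 8957.2 + 8939.9) / 9 = 80581.3000 / 9 = 8953.4778
R̄ = (98.2 + 61.9 + 31.3 + 67.9 + 54.3 + 81.8 + 52.1 + 70.8 + 32.9) / 9 = 551.2000 / 9 = 61.2444
UCL = X̄̄ + A₂·R̄ = 8953.4778 + 0.419 × 61.2444 = 8979.1392

8979.139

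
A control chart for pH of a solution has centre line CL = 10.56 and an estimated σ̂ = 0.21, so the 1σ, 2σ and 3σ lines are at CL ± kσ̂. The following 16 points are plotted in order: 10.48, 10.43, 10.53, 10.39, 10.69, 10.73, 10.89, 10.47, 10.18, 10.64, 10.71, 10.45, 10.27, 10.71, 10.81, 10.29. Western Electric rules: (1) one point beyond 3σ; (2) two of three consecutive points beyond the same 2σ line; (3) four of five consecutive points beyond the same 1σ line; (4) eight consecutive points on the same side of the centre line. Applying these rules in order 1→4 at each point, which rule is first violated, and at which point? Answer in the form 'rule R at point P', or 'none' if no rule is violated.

Zone of each point (C = within 1σ̂, B = 1σ̂–2σ̂, A = 2σ̂–3σ̂, * = beyond 3σ̂; sign = side of CL): 1:-C, 2:-C, 3:-C, 4:-C, 5:+C, 6:+C, 7:+B, 8:-C, 9:-B, 10:+C, 11:+C, 12:-C, 13:-B, 14:+C, 15:+B, 16:-B
No rule fires across all 16 points.

none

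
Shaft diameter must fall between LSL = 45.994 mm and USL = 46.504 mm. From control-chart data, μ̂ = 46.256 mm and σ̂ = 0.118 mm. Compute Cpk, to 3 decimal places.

Cpu = (USL − μ̂) / (3σ̂) = (46.504 − 46.256) / (3 × 0.118) = 0.7006; Cpl = (μ̂ − LSL) / (3σ̂) = (46.256 − 45.994) / (3 × 0.118) = 0.7401; Cpk = min(Cpu, Cpl) = 0.7006

0.701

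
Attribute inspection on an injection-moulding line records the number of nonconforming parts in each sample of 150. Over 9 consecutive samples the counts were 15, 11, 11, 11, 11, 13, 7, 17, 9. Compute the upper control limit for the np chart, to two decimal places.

21.51

p̄ = Σdᵢ / (k·n) = 105 / (9 × 150) = 0.07778
UCL = np̄ + 3·√(np̄(1−p̄)) = 11.6667 + 3 × √(11.6667×0.92222) = 11.6667 + 3 × 3.2801 = 21.5071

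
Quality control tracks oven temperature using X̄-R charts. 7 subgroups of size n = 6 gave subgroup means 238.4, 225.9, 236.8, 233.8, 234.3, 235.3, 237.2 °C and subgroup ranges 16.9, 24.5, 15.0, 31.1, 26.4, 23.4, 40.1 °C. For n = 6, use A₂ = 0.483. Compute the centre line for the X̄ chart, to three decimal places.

234.529

X̄̄ = (238.4 + 225.9 + 236.8 + 233.8 + 234.3 + 235.3 + 237.2) / 7 = 1641.7000 / 7 = 234.5286
CL = X̄̄ = 234.5286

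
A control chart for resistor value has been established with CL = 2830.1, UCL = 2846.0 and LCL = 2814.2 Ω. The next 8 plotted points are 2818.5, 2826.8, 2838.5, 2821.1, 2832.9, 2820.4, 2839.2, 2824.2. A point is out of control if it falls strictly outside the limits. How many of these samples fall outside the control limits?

0

All 8 points lie within [2814.2, 2846.0].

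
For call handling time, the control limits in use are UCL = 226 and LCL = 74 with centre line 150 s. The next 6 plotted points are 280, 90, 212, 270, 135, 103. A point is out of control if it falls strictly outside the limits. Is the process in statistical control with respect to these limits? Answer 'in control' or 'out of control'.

out of control

Compare each point to [74, 226]: sample 1 = 280 > UCL; sample 4 = 270 > UCL.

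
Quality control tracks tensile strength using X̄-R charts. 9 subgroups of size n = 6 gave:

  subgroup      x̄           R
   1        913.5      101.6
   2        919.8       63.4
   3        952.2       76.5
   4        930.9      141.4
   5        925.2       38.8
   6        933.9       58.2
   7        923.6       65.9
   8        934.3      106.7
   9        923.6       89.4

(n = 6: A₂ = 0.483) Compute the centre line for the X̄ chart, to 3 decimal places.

928.556

X̄̄ = (913.5 + 919.8 + 952.2 + 930.9 + 925.2 + 933.9 + 923.6 + 934.3 + 923.6) / 9 = 8357.0000 / 9 = 928.5556
CL = X̄̄ = 928.5556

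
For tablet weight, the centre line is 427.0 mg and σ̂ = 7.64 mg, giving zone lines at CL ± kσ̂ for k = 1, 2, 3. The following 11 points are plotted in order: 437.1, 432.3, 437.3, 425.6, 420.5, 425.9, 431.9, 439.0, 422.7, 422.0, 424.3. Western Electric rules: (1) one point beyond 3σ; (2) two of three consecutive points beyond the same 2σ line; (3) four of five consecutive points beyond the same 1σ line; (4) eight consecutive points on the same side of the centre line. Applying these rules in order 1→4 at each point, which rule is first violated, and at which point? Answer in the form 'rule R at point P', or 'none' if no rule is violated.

Zone of each point (C = within 1σ̂, B = 1σ̂–2σ̂, A = 2σ̂–3σ̂, * = beyond 3σ̂; sign = side of CL): 1:+B, 2:+C, 3:+B, 4:-C, 5:-C, 6:-C, 7:+C, 8:+B, 9:-C, 10:-C, 11:-C
No rule fires across all 11 points.

none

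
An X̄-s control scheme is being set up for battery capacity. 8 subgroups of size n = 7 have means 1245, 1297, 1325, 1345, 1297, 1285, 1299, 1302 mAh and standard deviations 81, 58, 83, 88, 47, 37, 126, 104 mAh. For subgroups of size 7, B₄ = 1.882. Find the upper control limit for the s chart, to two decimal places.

146.80

s̄ = (81 + 58 + 83 + 88 + 47 + 37 + 126 + 104) / 8 = 78.0000
UCL_s = B₄·s̄ = 1.882 × 78.0000 = 146.7960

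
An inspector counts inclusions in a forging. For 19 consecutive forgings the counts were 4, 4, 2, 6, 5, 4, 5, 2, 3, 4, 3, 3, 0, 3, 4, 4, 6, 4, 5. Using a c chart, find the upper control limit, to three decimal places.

c̄ = (4 + 4 + 2 + 6 + 5 + 4 + 5 + 2 + 3 + 4 + 3 + 3 + 0 + 3 + 4 + 4 + 6 + 4 + 5) / 19 = 71 / 19 = 3.7368
UCL = c̄ + 3√c̄ = 3.7368 + 3 × √3.7368 = 3.7368 + 3 × 1.9331 = 9.5361

9.536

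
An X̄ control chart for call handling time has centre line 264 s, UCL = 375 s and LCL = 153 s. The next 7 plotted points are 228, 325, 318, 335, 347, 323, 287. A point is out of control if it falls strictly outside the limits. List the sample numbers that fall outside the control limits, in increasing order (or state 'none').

All 7 points lie within [153, 375].

none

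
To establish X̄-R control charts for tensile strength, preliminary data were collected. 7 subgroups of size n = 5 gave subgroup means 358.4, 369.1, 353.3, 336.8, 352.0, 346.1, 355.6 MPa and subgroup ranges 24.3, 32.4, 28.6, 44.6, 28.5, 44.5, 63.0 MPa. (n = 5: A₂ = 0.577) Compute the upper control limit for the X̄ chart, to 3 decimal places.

374.961

X̄̄ = (358.4 + 369.1 + 353.3 + 336.8 + 352.0 + 346.1 + 355.6) / 7 = 2471.3000 / 7 = 353.0429
R̄ = (24.3 + 32.4 + 28.6 + 44.6 + 28.5 + 44.5 + 63.0) / 7 = 265.9000 / 7 = 37.9857
UCL = X̄̄ + A₂·R̄ = 353.0429 + 0.577 × 37.9857 = 374.9606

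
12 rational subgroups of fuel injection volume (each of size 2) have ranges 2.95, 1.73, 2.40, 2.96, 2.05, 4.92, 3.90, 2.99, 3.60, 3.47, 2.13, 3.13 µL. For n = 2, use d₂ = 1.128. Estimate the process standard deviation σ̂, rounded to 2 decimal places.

R̄ = (2.95 + 1.73 + 2.40 + 2.96 + 2.05 + 4.92 + 3.90 + 2.99 + 3.60 + 3.47 + 2.13 + 3.13) / 12 = 3.0192
σ̂ = R̄ / d₂ = 3.0192 / 1.128 = 2.6766

2.68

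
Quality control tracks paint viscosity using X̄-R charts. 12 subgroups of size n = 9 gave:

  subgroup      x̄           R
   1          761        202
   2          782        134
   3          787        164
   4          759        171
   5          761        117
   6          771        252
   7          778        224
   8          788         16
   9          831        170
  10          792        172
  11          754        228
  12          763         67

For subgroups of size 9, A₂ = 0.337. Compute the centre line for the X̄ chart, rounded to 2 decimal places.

777.25

X̄̄ = (761 + 782 + 787 + 759 + 761 + 771 + 778 + 788 + 831 + 792 + 754 + 763) / 12 = 9327.0000 / 12 = 777.2500
CL = X̄̄ = 777.2500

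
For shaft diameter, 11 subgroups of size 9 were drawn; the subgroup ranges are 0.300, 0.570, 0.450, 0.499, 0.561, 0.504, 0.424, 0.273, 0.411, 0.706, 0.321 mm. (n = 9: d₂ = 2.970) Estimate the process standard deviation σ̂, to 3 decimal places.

R̄ = (0.300 + 0.570 + 0.450 + 0.499 + 0.561 + 0.504 + 0.424 + 0.273 + 0.411 + 0.706 + 0.321) / 11 = 0.4563
σ̂ = R̄ / d₂ = 0.4563 / 2.970 = 0.1536

0.154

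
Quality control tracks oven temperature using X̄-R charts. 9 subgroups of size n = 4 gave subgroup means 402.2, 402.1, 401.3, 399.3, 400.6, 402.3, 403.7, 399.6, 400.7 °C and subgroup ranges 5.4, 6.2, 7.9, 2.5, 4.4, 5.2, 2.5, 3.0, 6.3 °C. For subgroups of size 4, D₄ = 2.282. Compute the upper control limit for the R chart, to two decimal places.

11.00

R̄ = (5.4 + 6.2 + 7.9 + 2.5 + 4.4 + 5.2 + 2.5 + 3.0 + 6.3) / 9 = 43.4000 / 9 = 4.8222
UCL_R = D₄·R̄ = 2.282 × 4.8222 = 11.0043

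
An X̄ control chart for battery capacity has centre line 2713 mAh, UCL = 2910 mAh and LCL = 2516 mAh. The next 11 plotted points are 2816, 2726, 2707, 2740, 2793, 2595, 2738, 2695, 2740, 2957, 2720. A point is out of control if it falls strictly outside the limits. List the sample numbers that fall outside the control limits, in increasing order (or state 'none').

10

Compare each point to [2516, 2910]: sample 10 = 2957 > UCL.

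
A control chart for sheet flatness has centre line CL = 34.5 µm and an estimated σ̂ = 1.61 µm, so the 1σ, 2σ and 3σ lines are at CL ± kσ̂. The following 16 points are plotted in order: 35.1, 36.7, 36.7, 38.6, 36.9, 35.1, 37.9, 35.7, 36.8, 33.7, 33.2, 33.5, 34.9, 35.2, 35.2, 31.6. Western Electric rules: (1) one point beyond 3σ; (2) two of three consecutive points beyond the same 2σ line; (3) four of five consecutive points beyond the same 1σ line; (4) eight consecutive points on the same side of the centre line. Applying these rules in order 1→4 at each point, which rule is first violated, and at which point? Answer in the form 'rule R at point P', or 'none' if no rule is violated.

Zone of each point (C = within 1σ̂, B = 1σ̂–2σ̂, A = 2σ̂–3σ̂, * = beyond 3σ̂; sign = side of CL): 1:+C, 2:+B, 3:+B, 4:+A, 5:+B, 6:+C, 7:+A, 8:+C, 9:+B, 10:-C, 11:-C, 12:-C, 13:+C, 14:+C, 15:+C, 16:-B
Rule 3 (four of five consecutive points beyond the same 1σ limit) is satisfied at point 5.

rule 3 at point 5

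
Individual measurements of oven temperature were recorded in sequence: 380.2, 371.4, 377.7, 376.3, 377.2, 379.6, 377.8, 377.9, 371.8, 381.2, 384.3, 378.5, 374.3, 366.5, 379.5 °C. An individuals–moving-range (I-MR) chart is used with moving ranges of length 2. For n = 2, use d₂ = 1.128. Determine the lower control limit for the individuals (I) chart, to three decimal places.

X̄ = (380.2 + 371.4 + 377.7 + 376.3 + 377.2 + 379.6 + 377.8 + 377.9 + 371.8 + 381.2 + 384.3 + 378.5 + 374.3 + 366.5 + 379.5) / 15 = 376.9467
Moving ranges: 8.8, 6.3, 1.4, 0.9, 2.4, 1.8, 0.1, 6.1, 9.4, 3.1, 5.8, 4.2, 7.8, 13.0; M̄R̄ = 71.1000 / 14 = 5.0786
LCL = X̄ − 3·M̄R̄/d₂ = 376.9467 − 3 × 5.0786 / 1.128 = 363.4398

363.440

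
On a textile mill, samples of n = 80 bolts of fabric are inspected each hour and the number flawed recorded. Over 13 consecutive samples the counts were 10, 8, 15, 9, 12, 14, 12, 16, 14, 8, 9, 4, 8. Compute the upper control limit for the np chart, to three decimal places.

19.823

p̄ = Σdᵢ / (k·n) = 139 / (13 × 80) = 0.13365
UCL = np̄ + 3·√(np̄(1−p̄)) = 10.6923 + 3 × √(10.6923×0.86635) = 10.6923 + 3 × 3.0436 = 19.8230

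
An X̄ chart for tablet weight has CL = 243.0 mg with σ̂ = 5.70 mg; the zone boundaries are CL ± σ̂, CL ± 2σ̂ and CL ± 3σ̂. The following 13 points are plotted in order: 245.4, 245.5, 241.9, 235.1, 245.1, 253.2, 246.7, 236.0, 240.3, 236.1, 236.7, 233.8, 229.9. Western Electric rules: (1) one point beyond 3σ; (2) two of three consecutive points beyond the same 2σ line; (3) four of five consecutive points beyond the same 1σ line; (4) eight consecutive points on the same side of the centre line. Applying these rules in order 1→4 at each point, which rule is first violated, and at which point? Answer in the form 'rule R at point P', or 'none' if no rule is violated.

rule 3 at point 12

Zone of each point (C = within 1σ̂, B = 1σ̂–2σ̂, A = 2σ̂–3σ̂, * = beyond 3σ̂; sign = side of CL): 1:+C, 2:+C, 3:-C, 4:-B, 5:+C, 6:+B, 7:+C, 8:-B, 9:-C, 10:-B, 11:-B, 12:-B, 13:-A
Rule 3 (four of five consecutive points beyond the same 1σ limit) is satisfied at point 12.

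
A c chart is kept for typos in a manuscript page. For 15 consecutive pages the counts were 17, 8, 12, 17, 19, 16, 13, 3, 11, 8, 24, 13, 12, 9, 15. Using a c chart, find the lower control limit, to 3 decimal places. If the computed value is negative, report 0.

2.261

c̄ = (17 + 8 + 12 + 17 + 19 + 16 + 13 + 3 + 11 + 8 + 24 + 13 + 12 + 9 + 15) / 15 = 197 / 15 = 13.1333
LCL = c̄ − 3√c̄ = 13.1333 − 3 × 3.6240 = 2.2614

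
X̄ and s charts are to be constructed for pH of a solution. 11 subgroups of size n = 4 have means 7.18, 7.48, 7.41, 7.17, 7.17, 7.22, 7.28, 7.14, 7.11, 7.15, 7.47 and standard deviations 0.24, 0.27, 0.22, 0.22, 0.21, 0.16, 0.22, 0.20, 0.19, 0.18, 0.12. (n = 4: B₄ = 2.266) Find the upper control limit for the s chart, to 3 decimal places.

s̄ = (0.24 + 0.27 + 0.22 + 0.22 + 0.21 + 0.16 + 0.22 + 0.20 + 0.19 + 0.18 + 0.12) / 11 = 0.2027
UCL_s = B₄·s̄ = 2.266 × 0.2027 = 0.4594

0.459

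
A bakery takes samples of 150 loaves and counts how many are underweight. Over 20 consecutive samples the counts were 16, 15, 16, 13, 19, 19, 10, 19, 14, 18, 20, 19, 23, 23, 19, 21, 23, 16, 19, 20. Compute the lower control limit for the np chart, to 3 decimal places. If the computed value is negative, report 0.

p̄ = Σdᵢ / (k·n) = 362 / (20 × 150) = 0.12067
LCL = np̄ − 3·√(np̄(1−p̄)) = 18.1000 − 3 × 3.9895 = 6.1316

6.132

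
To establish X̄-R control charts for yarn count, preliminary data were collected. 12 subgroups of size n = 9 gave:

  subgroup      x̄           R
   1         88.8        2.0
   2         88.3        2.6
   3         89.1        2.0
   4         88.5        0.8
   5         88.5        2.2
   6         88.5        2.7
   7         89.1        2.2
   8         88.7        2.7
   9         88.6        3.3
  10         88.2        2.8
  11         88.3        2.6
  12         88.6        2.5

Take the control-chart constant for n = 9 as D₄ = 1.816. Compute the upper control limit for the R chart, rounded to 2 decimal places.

4.30

R̄ = (2.0 + 2.6 + 2.0 + 0.8 + 2.2 + 2.7 + 2.2 + 2.7 + 3.3 + 2.8 + 2.6 + 2.5) / 12 = 28.4000 / 12 = 2.3667
UCL_R = D₄·R̄ = 1.816 × 2.3667 = 4.2979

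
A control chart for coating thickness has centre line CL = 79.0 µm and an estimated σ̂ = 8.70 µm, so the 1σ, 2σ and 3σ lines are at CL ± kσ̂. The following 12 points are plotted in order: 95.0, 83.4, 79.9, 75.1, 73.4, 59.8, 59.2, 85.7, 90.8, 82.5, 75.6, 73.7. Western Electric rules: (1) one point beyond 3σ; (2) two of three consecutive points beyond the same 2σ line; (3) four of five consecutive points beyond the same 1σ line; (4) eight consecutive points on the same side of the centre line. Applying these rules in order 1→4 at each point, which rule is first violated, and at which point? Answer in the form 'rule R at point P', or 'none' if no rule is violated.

Zone of each point (C = within 1σ̂, B = 1σ̂–2σ̂, A = 2σ̂–3σ̂, * = beyond 3σ̂; sign = side of CL): 1:+B, 2:+C, 3:+C, 4:-C, 5:-C, 6:-A, 7:-A, 8:+C, 9:+B, 10:+C, 11:-C, 12:-C
Rule 2 (two of three consecutive points beyond the same 2σ limit) is satisfied at point 7.

rule 2 at point 7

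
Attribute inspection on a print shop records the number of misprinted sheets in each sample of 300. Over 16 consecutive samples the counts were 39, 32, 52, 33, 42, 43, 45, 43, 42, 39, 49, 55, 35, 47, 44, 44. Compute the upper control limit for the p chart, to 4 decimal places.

p̄ = Σdᵢ / (k·n) = 684 / (16 × 300) = 0.14250
UCL = p̄ + 3·√(p̄(1−p̄)/n) = 0.14250 + 3 × √(0.14250×0.85750/300) = 0.14250 + 3 × 0.02018 = 0.20305

0.2030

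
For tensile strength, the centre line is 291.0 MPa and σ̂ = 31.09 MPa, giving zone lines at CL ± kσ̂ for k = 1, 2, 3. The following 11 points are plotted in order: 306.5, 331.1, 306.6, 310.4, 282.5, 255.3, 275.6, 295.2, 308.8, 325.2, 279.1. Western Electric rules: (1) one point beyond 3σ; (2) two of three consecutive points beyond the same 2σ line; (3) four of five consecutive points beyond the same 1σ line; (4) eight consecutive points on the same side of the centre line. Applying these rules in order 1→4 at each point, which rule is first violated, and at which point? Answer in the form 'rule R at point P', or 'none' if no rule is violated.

Zone of each point (C = within 1σ̂, B = 1σ̂–2σ̂, A = 2σ̂–3σ̂, * = beyond 3σ̂; sign = side of CL): 1:+C, 2:+B, 3:+C, 4:+C, 5:-C, 6:-B, 7:-C, 8:+C, 9:+C, 10:+B, 11:-C
No rule fires across all 11 points.

none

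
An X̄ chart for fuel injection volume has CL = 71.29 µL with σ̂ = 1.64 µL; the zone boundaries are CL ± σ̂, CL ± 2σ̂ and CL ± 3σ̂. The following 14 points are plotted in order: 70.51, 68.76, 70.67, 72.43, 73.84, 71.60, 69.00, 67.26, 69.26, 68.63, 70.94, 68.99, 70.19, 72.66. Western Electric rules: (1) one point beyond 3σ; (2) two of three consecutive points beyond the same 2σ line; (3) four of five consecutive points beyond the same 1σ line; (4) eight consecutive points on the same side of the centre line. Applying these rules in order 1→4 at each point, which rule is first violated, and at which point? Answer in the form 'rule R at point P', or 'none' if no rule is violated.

Zone of each point (C = within 1σ̂, B = 1σ̂–2σ̂, A = 2σ̂–3σ̂, * = beyond 3σ̂; sign = side of CL): 1:-C, 2:-B, 3:-C, 4:+C, 5:+B, 6:+C, 7:-B, 8:-A, 9:-B, 10:-B, 11:-C, 12:-B, 13:-C, 14:+C
Rule 3 (four of five consecutive points beyond the same 1σ limit) is satisfied at point 10.

rule 3 at point 10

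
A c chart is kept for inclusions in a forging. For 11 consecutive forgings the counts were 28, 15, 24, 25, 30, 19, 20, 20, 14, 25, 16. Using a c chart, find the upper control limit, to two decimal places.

c̄ = (28 + 15 + 24 + 25 + 30 + 19 + 20 + 20 + 14 + 25 + 16) / 11 = 236 / 11 = 21.4545
UCL = c̄ + 3√c̄ = 21.4545 + 3 × √21.4545 = 21.4545 + 3 × 4.6319 = 35.3503

35.35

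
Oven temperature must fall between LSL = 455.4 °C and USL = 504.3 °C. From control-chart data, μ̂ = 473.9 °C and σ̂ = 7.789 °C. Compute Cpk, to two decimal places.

Cpu = (USL − μ̂) / (3σ̂) = (504.3 − 473.9) / (3 × 7.789) = 1.3010; Cpl = (μ̂ − LSL) / (3σ̂) = (473.9 − 455.4) / (3 × 7.789) = 0.7917; Cpk = min(Cpu, Cpl) = 0.7917

0.79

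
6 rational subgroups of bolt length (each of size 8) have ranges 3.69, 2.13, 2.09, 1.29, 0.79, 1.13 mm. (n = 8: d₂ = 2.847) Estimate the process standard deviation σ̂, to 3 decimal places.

0.651

R̄ = (3.69 + 2.13 + 2.09 + 1.29 + 0.79 + 1.13) / 6 = 1.8533
σ̂ = R̄ / d₂ = 1.8533 / 2.847 = 0.6510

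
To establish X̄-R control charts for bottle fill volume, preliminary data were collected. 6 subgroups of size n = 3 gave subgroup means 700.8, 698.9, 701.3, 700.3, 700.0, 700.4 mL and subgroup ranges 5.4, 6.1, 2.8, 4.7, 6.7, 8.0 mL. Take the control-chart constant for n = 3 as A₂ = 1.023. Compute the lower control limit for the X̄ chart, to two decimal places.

X̄̄ = (700.8 + 698.9 + 701.3 + 700.3 + 700.0 + 700.4) / 6 = 4201.7000 / 6 = 700.2833
R̄ = (5.4 + 6.1 + 2.8 + 4.7 + 6.7 + 8.0) / 6 = 33.7000 / 6 = 5.6167
LCL = X̄̄ − A₂·R̄ = 700.2833 − 1.023 × 5.6167 = 694.5375

694.54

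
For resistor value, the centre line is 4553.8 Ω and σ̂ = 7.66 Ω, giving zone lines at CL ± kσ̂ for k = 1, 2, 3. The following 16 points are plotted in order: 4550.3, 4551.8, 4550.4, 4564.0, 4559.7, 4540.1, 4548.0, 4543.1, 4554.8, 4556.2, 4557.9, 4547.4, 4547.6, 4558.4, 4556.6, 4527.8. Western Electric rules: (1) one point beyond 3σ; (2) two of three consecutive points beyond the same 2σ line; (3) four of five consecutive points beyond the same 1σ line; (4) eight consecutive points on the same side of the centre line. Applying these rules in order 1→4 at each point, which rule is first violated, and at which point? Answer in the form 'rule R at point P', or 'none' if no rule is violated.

Zone of each point (C = within 1σ̂, B = 1σ̂–2σ̂, A = 2σ̂–3σ̂, * = beyond 3σ̂; sign = side of CL): 1:-C, 2:-C, 3:-C, 4:+B, 5:+C, 6:-B, 7:-C, 8:-B, 9:+C, 10:+C, 11:+C, 12:-C, 13:-C, 14:+C, 15:+C, 16:-*
Rule 1 (one point beyond the 3σ limits) is satisfied at point 16.

rule 1 at point 16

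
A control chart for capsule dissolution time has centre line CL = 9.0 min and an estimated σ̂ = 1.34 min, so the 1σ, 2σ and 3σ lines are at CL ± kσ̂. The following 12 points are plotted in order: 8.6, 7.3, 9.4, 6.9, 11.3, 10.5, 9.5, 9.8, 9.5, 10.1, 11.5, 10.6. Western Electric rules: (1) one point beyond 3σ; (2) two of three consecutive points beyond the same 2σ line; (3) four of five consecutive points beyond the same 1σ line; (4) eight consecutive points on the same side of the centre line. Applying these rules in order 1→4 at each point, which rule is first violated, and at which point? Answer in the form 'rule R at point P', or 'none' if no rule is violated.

Zone of each point (C = within 1σ̂, B = 1σ̂–2σ̂, A = 2σ̂–3σ̂, * = beyond 3σ̂; sign = side of CL): 1:-C, 2:-B, 3:+C, 4:-B, 5:+B, 6:+B, 7:+C, 8:+C, 9:+C, 10:+C, 11:+B, 12:+B
Rule 4 (eight consecutive points on the same side of the centre line) is satisfied at point 12.

rule 4 at point 12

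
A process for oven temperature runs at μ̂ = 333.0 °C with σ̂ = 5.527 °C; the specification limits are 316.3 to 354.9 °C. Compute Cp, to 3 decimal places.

Cp = (USL − LSL) / (6σ̂) = (354.9 − 316.3) / (6 × 5.527) = 38.6000 / 33.1620 = 1.1640

1.164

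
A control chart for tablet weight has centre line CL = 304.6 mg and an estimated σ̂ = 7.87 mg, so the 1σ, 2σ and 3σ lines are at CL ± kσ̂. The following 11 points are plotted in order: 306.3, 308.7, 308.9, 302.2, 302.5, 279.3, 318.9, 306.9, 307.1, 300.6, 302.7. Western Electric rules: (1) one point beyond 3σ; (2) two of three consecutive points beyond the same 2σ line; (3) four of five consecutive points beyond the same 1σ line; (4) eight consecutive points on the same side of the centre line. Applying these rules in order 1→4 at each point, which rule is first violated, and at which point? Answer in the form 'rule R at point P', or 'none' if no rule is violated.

rule 1 at point 6

Zone of each point (C = within 1σ̂, B = 1σ̂–2σ̂, A = 2σ̂–3σ̂, * = beyond 3σ̂; sign = side of CL): 1:+C, 2:+C, 3:+C, 4:-C, 5:-C, 6:-*, 7:+B, 8:+C, 9:+C, 10:-C, 11:-C
Rule 1 (one point beyond the 3σ limits) is satisfied at point 6.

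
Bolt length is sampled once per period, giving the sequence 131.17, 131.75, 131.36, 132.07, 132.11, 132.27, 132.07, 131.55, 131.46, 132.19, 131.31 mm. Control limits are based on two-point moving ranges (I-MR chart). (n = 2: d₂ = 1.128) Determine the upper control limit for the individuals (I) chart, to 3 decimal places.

X̄ = (131.17 + 131.75 + 131.36 + 132.07 + 132.11 + 132.27 + 132.07 + 131.55 + 131.46 + 132.19 + 131.31) / 11 = 131.7555
Moving ranges: 0.58, 0.39, 0.71, 0.04, 0.16, 0.20, 0.52, 0.09, 0.73, 0.88; M̄R̄ = 4.3000 / 10 = 0.4300
UCL = X̄ + 3·M̄R̄/d₂ = 131.7555 + 3 × 0.4300 / 1.128 = 132.8991

132.899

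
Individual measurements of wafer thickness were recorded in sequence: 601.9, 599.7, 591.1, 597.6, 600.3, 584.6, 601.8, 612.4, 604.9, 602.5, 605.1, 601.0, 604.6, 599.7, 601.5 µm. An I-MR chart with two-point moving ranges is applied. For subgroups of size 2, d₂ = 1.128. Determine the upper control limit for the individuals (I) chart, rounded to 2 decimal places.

X̄ = (601.9 + 599.7 + 591.1 + 597.6 + 600.3 + 584.6 + 601.8 + 612.4 + 604.9 + 602.5 + 605.1 + 601.0 + 604.6 + 599.7 + 601.5) / 15 = 600.5800
Moving ranges: 2.2, 8.6, 6.5, 2.7, 15.7, 17.2, 10.6, 7.5, 2.4, 2.6, 4.1, 3.6, 4.9, 1.8; M̄R̄ = 90.4000 / 14 = 6.4571
UCL = X̄ + 3·M̄R̄/d₂ = 600.5800 + 3 × 6.4571 / 1.128 = 617.7533

617.75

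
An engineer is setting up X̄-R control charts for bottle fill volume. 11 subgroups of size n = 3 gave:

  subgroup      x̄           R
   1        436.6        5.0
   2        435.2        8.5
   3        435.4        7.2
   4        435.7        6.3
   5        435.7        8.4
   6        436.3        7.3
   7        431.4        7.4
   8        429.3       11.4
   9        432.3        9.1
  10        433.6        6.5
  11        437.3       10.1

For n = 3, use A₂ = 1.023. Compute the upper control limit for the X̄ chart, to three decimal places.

442.546

X̄̄ = (436.6 + 435.2 + 435.4 + 435.7 + 435.7 + 436.3 + 431.4 + 429.3 + 432.3 + 433.6 + 437.3) / 11 = 4778.8000 / 11 = 434.4364
R̄ = (5.0 + 8.5 + 7.2 + 6.3 + 8.4 + 7.3 + 7.4 + 11.4 + 9.1 + 6.5 + 10.1) / 11 = 87.2000 / 11 = 7.9273
UCL = X̄̄ + A₂·R̄ = 434.4364 + 1.023 × 7.9273 = 442.5460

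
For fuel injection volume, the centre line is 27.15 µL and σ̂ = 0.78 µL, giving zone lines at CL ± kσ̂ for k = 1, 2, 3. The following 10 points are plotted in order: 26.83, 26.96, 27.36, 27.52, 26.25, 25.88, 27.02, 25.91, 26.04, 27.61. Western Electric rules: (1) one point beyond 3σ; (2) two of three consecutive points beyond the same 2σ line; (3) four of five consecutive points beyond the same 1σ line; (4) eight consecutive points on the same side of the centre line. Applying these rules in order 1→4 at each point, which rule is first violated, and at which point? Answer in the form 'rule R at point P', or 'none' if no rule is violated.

Zone of each point (C = within 1σ̂, B = 1σ̂–2σ̂, A = 2σ̂–3σ̂, * = beyond 3σ̂; sign = side of CL): 1:-C, 2:-C, 3:+C, 4:+C, 5:-B, 6:-B, 7:-C, 8:-B, 9:-B, 10:+C
Rule 3 (four of five consecutive points beyond the same 1σ limit) is satisfied at point 9.

rule 3 at point 9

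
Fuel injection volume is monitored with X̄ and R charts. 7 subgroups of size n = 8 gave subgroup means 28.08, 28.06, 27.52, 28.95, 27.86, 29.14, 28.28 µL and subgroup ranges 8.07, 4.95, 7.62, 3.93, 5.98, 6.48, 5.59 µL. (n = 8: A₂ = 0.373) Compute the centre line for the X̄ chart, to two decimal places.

28.27

X̄̄ = (28.08 + 28.06 + 27.52 + 28.95 + 27.86 + 29.14 + 28.28) / 7 = 197.8900 / 7 = 28.2700
CL = X̄̄ = 28.2700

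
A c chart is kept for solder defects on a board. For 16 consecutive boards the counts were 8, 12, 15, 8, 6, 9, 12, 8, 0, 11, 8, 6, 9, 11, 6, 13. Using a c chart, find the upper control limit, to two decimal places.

c̄ = (8 + 12 + 15 + 8 + 6 + 9 + 12 + 8 + 0 + 11 + 8 + 6 + 9 + 11 + 6 + 13) / 16 = 142 / 16 = 8.8750
UCL = c̄ + 3√c̄ = 8.8750 + 3 × √8.8750 = 8.8750 + 3 × 2.9791 = 17.8123

17.81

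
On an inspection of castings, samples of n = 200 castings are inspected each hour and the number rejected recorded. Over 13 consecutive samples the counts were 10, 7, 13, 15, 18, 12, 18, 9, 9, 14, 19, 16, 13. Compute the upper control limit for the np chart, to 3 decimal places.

p̄ = Σdᵢ / (k·n) = 173 / (13 × 200) = 0.06654
UCL = np̄ + 3·√(np̄(1−p̄)) = 13.3077 + 3 × √(13.3077×0.93346) = 13.3077 + 3 × 3.5245 = 23.8812

23.881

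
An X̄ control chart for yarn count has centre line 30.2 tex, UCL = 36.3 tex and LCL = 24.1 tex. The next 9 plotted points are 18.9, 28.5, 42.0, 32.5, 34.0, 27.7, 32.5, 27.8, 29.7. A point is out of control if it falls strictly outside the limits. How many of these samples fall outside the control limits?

2

Compare each point to [24.1, 36.3]: sample 1 = 18.9 < LCL; sample 3 = 42.0 > UCL.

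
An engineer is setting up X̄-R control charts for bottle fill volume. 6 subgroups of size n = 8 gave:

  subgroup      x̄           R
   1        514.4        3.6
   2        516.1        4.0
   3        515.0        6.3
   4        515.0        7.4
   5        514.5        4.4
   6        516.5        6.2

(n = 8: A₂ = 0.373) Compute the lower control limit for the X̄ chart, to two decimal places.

513.27

X̄̄ = (514.4 + 516.1 + 515.0 + 515.0 + 514.5 + 516.5) / 6 = 3091.5000 / 6 = 515.2500
R̄ = (3.6 + 4.0 + 6.3 + 7.4 + 4.4 + 6.2) / 6 = 31.9000 / 6 = 5.3167
LCL = X̄̄ − A₂·R̄ = 515.2500 − 0.373 × 5.3167 = 513.2669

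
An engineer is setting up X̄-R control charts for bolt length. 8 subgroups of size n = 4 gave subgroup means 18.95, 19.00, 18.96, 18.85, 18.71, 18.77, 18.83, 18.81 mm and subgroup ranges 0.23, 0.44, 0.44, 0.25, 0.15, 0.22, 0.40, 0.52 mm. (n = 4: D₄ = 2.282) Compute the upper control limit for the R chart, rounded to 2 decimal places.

0.76

R̄ = (0.23 + 0.44 + 0.44 + 0.25 + 0.15 + 0.22 + 0.40 + 0.52) / 8 = 2.6500 / 8 = 0.3312
UCL_R = D₄·R̄ = 2.282 × 0.3312 = 0.7559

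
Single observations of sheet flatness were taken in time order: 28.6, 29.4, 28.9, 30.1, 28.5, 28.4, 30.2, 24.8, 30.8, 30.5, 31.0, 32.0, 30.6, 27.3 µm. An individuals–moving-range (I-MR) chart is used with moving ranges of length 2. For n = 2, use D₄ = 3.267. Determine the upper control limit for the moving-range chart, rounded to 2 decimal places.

Moving ranges: 0.8, 0.5, 1.2, 1.6, 0.1, 1.8, 5.4, 6.0, 0.3, 0.5, 1.0, 1.4, 3.3; M̄R̄ = 23.9000 / 13 = 1.8385
UCL_MR = D₄·M̄R̄ = 3.267 × 1.8385 = 6.0063

6.01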